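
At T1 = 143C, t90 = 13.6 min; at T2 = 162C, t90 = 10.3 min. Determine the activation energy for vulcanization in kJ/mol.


T1 = 416.15 K, T2 = 435.15 K
1/T1 - 1/T2 = 1.0492e-04
ln(t1/t2) = ln(13.6/10.3) = 0.2779
Ea = 8.314 * 0.2779 / 1.0492e-04 = 22022.8907 J/mol
Ea = 22.02 kJ/mol

22.02 kJ/mol


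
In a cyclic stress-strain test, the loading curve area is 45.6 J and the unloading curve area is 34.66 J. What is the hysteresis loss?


Hysteresis loss = loading - unloading
= 45.6 - 34.66
= 10.94 J

10.94 J


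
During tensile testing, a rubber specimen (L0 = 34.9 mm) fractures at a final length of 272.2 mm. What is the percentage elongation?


Elongation = (Lf - L0) / L0 * 100
= (272.2 - 34.9) / 34.9 * 100
= 237.3 / 34.9 * 100
= 679.9%

679.9%


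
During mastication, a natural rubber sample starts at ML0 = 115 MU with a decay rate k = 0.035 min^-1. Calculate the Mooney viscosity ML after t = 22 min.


ML = ML0 * exp(-k * t)
ML = 115 * exp(-0.035 * 22)
ML = 115 * 0.4630
ML = 53.25 MU

53.25 MU


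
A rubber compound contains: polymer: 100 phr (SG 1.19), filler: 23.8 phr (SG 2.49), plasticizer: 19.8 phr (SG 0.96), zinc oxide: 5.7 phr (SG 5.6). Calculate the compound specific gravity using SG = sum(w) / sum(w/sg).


Sum of weights = 149.3
Volume contributions:
  polymer: 100/1.19 = 84.0336
  filler: 23.8/2.49 = 9.5582
  plasticizer: 19.8/0.96 = 20.6250
  zinc oxide: 5.7/5.6 = 1.0179
Sum of volumes = 115.2347
SG = 149.3 / 115.2347 = 1.296

SG = 1.296


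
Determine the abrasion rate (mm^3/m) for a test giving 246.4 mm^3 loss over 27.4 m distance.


Rate = volume_loss / distance
= 246.4 / 27.4
= 8.993 mm^3/m

8.993 mm^3/m


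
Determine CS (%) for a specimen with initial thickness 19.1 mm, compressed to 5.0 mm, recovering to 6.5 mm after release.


CS = (t0 - recovered) / (t0 - ts) * 100
= (19.1 - 6.5) / (19.1 - 5.0) * 100
= 12.6 / 14.1 * 100
= 89.4%

89.4%


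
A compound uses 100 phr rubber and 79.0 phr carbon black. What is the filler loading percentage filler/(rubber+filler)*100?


Filler % = filler / (rubber + filler) * 100
= 79.0 / (100 + 79.0) * 100
= 79.0 / 179.0 * 100
= 44.13%

44.13%


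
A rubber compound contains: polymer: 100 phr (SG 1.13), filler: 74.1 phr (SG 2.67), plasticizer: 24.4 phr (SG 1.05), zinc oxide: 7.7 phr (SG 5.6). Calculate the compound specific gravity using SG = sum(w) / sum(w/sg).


Sum of weights = 206.2
Volume contributions:
  polymer: 100/1.13 = 88.4956
  filler: 74.1/2.67 = 27.7528
  plasticizer: 24.4/1.05 = 23.2381
  zinc oxide: 7.7/5.6 = 1.3750
Sum of volumes = 140.8615
SG = 206.2 / 140.8615 = 1.464

SG = 1.464


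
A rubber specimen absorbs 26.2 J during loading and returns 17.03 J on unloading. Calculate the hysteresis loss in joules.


Hysteresis loss = loading - unloading
= 26.2 - 17.03
= 9.17 J

9.17 J


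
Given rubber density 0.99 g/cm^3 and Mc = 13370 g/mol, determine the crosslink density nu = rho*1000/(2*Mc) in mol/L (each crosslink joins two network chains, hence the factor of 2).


nu = rho * 1000 / (2 * Mc)
nu = 0.99 * 1000 / (2 * 13370)
nu = 990.0 / 26740
nu = 0.0370 mol/L

0.0370 mol/L


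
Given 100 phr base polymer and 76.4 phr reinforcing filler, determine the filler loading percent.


Filler % = filler / (rubber + filler) * 100
= 76.4 / (100 + 76.4) * 100
= 76.4 / 176.4 * 100
= 43.31%

43.31%


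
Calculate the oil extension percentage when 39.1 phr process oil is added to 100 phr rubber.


Oil % = oil / (100 + oil) * 100
= 39.1 / (100 + 39.1) * 100
= 39.1 / 139.1 * 100
= 28.11%

28.11%


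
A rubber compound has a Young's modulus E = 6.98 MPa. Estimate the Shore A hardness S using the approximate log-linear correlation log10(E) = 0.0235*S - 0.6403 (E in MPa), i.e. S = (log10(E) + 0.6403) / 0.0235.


log10(E) = 0.0235*S - 0.6403  =>  S = (log10(E) + 0.6403) / 0.0235
log10(6.98) = 0.843855
S = (0.843855 + 0.6403) / 0.0235 = 1.484155 / 0.0235
S = 63.2

Shore A = 63.2


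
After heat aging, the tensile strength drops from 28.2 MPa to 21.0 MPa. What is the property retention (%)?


Retention = aged / original * 100
= 21.0 / 28.2 * 100
= 74.5%

74.5%


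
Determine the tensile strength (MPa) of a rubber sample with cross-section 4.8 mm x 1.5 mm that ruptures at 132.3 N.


Area = width * thickness = 4.8 * 1.5 = 7.2 mm^2
TS = force / area = 132.3 / 7.2 = 18.38 MPa

18.38 MPa


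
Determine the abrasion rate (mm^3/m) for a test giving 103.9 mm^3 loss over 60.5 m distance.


Rate = volume_loss / distance
= 103.9 / 60.5
= 1.717 mm^3/m

1.717 mm^3/m


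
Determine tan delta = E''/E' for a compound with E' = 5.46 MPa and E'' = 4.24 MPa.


tan delta = E'' / E'
= 4.24 / 5.46
= 0.7766

tan delta = 0.7766


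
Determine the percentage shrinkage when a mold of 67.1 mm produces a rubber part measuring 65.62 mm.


Shrinkage = (mold - part) / mold * 100
= (67.1 - 65.62) / 67.1 * 100
= 1.48 / 67.1 * 100
= 2.21%

2.21%


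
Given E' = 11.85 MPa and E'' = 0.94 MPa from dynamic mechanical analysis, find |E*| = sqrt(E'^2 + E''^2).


|E*| = sqrt(E'^2 + E''^2)
= sqrt(11.85^2 + 0.94^2)
= sqrt(140.4225 + 0.8836)
= 11.887 MPa

11.887 MPa


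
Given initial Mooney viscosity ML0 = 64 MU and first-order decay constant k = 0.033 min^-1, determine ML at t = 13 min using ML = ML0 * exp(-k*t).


ML = ML0 * exp(-k * t)
ML = 64 * exp(-0.033 * 13)
ML = 64 * 0.6512
ML = 41.67 MU

41.67 MU


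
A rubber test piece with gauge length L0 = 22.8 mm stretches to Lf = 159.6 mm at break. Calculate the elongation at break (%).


Elongation = (Lf - L0) / L0 * 100
= (159.6 - 22.8) / 22.8 * 100
= 136.8 / 22.8 * 100
= 600.0%

600.0%


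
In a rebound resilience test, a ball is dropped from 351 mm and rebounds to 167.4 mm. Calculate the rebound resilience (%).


Resilience = h_rebound / h_drop * 100
= 167.4 / 351 * 100
= 47.7%

47.7%


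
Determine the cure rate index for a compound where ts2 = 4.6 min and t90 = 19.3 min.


CRI = 100 / (t90 - ts2)
= 100 / (19.3 - 4.6)
= 100 / 14.7
= 6.8 min^-1

6.8 min^-1


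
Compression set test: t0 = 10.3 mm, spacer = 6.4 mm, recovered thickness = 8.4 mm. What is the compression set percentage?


CS = (t0 - recovered) / (t0 - ts) * 100
= (10.3 - 8.4) / (10.3 - 6.4) * 100
= 1.9 / 3.9 * 100
= 48.7%

48.7%


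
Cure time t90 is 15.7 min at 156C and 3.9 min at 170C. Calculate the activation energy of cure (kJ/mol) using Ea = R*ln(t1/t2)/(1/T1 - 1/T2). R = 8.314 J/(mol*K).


T1 = 429.15 K, T2 = 443.15 K
1/T1 - 1/T2 = 7.3615e-05
ln(t1/t2) = ln(15.7/3.9) = 1.3927
Ea = 8.314 * 1.3927 / 7.3615e-05 = 157287.6018 J/mol
Ea = 157.29 kJ/mol

157.29 kJ/mol


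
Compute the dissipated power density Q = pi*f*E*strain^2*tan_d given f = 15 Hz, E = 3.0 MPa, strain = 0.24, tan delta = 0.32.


Q = pi * f * E * strain^2 * tan_d
= pi * 15 * 3.0 * 0.24^2 * 0.32
= pi * 15 * 3.0 * 0.0576 * 0.32
= 2.6058

Q = 2.6058


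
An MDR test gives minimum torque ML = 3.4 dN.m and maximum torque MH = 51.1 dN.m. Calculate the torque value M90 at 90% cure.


M90 = ML + 0.9 * (MH - ML)
M90 = 3.4 + 0.9 * (51.1 - 3.4)
M90 = 3.4 + 0.9 * 47.7
M90 = 46.33 dN.m

46.33 dN.m


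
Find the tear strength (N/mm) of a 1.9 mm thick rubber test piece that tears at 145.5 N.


Tear strength = force / thickness
= 145.5 / 1.9
= 76.58 N/mm

76.58 N/mm


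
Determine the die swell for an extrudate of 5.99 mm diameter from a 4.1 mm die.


Die swell ratio = D_extrudate / D_die
= 5.99 / 4.1
= 1.461

Die swell = 1.461


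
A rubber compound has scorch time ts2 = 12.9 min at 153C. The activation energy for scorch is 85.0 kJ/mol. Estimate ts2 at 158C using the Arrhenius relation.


Convert temperatures: T1 = 153 + 273.15 = 426.15 K, T2 = 158 + 273.15 = 431.15 K
ts2_new = 12.9 * exp(85000 / 8.314 * (1/431.15 - 1/426.15))
1/T2 - 1/T1 = -2.7213e-05
ts2_new = 9.77 min

9.77 min


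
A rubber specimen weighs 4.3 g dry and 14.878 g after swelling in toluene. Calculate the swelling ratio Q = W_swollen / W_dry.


Q = W_swollen / W_dry
Q = 14.878 / 4.3
Q = 3.46

Q = 3.46


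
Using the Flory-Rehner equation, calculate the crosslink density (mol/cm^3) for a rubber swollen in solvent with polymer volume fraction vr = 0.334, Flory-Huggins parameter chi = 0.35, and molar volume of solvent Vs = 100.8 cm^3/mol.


ln(1 - vr) = ln(1 - 0.334) = -0.4065
Numerator = -((-0.4065) + 0.334 + 0.35 * 0.334^2) = 0.0334
Denominator = 100.8 * (0.334^(1/3) - 0.334/2) = 53.1038
nu = 0.0334 / 53.1038 = 6.2935e-04 mol/cm^3

6.2935e-04 mol/cm^3


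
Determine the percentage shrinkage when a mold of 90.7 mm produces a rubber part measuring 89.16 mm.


Shrinkage = (mold - part) / mold * 100
= (90.7 - 89.16) / 90.7 * 100
= 1.54 / 90.7 * 100
= 1.7%

1.7%


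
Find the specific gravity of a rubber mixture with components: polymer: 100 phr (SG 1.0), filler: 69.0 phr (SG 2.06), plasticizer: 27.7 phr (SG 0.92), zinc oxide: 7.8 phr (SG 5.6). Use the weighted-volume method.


Sum of weights = 204.5
Volume contributions:
  polymer: 100/1.0 = 100.0000
  filler: 69.0/2.06 = 33.4951
  plasticizer: 27.7/0.92 = 30.1087
  zinc oxide: 7.8/5.6 = 1.3929
Sum of volumes = 164.9967
SG = 204.5 / 164.9967 = 1.239

SG = 1.239


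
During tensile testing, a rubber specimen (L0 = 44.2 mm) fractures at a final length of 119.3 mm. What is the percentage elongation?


Elongation = (Lf - L0) / L0 * 100
= (119.3 - 44.2) / 44.2 * 100
= 75.1 / 44.2 * 100
= 169.9%

169.9%


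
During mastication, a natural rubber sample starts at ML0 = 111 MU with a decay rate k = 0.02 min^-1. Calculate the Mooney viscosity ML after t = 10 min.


ML = ML0 * exp(-k * t)
ML = 111 * exp(-0.02 * 10)
ML = 111 * 0.8187
ML = 90.88 MU

90.88 MU


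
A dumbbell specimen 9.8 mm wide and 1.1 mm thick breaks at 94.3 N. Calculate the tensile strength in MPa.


Area = width * thickness = 9.8 * 1.1 = 10.78 mm^2
TS = force / area = 94.3 / 10.78 = 8.75 MPa

8.75 MPa


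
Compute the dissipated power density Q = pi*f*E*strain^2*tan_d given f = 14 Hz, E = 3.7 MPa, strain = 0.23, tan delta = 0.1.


Q = pi * f * E * strain^2 * tan_d
= pi * 14 * 3.7 * 0.23^2 * 0.1
= pi * 14 * 3.7 * 0.0529 * 0.1
= 0.8609

Q = 0.8609


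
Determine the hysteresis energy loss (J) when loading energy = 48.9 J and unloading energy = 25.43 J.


Hysteresis loss = loading - unloading
= 48.9 - 25.43
= 23.47 J

23.47 J


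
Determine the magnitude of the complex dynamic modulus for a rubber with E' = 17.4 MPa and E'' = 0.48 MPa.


|E*| = sqrt(E'^2 + E''^2)
= sqrt(17.4^2 + 0.48^2)
= sqrt(302.7600 + 0.2304)
= 17.407 MPa

17.407 MPa


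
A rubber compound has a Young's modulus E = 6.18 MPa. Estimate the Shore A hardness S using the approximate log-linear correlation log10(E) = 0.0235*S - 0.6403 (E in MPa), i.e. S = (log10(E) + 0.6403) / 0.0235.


log10(E) = 0.0235*S - 0.6403  =>  S = (log10(E) + 0.6403) / 0.0235
log10(6.18) = 0.790988
S = (0.790988 + 0.6403) / 0.0235 = 1.431288 / 0.0235
S = 60.9

Shore A = 60.9


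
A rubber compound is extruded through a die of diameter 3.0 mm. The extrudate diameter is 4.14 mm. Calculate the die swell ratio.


Die swell ratio = D_extrudate / D_die
= 4.14 / 3.0
= 1.38

Die swell = 1.38


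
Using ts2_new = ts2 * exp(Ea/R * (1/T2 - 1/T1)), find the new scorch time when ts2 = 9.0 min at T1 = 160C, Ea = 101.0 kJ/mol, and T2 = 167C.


Convert temperatures: T1 = 160 + 273.15 = 433.15 K, T2 = 167 + 273.15 = 440.15 K
ts2_new = 9.0 * exp(101000 / 8.314 * (1/440.15 - 1/433.15))
1/T2 - 1/T1 = -3.6716e-05
ts2_new = 5.76 min

5.76 min


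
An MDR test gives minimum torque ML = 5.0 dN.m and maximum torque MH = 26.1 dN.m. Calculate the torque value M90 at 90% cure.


M90 = ML + 0.9 * (MH - ML)
M90 = 5.0 + 0.9 * (26.1 - 5.0)
M90 = 5.0 + 0.9 * 21.1
M90 = 23.99 dN.m

23.99 dN.m


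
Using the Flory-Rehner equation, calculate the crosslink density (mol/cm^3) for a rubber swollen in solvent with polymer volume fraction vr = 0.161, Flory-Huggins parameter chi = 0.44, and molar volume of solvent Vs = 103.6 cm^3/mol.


ln(1 - vr) = ln(1 - 0.161) = -0.1755
Numerator = -((-0.1755) + 0.161 + 0.44 * 0.161^2) = 0.0031
Denominator = 103.6 * (0.161^(1/3) - 0.161/2) = 48.0199
nu = 0.0031 / 48.0199 = 6.5376e-05 mol/cm^3

6.5376e-05 mol/cm^3


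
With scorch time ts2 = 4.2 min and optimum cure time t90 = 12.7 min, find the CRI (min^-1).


CRI = 100 / (t90 - ts2)
= 100 / (12.7 - 4.2)
= 100 / 8.5
= 11.76 min^-1

11.76 min^-1


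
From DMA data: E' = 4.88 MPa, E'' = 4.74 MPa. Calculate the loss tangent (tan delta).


tan delta = E'' / E'
= 4.74 / 4.88
= 0.9713

tan delta = 0.9713


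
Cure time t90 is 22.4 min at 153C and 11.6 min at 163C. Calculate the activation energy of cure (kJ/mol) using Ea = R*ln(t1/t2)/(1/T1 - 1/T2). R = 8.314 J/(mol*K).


T1 = 426.15 K, T2 = 436.15 K
1/T1 - 1/T2 = 5.3802e-05
ln(t1/t2) = ln(22.4/11.6) = 0.6581
Ea = 8.314 * 0.6581 / 5.3802e-05 = 101688.3384 J/mol
Ea = 101.69 kJ/mol

101.69 kJ/mol


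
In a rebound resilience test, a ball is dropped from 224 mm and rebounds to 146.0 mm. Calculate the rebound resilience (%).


Resilience = h_rebound / h_drop * 100
= 146.0 / 224 * 100
= 65.2%

65.2%


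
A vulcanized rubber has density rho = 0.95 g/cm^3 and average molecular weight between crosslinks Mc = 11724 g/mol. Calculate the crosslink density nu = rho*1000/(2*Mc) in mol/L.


nu = rho * 1000 / (2 * Mc)
nu = 0.95 * 1000 / (2 * 11724)
nu = 950.0 / 23448
nu = 0.0405 mol/L

0.0405 mol/L


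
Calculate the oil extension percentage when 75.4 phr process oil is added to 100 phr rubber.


Oil % = oil / (100 + oil) * 100
= 75.4 / (100 + 75.4) * 100
= 75.4 / 175.4 * 100
= 42.99%

42.99%


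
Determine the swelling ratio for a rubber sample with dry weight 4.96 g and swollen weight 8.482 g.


Q = W_swollen / W_dry
Q = 8.482 / 4.96
Q = 1.71

Q = 1.71


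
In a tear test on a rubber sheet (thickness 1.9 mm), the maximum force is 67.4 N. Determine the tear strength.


Tear strength = force / thickness
= 67.4 / 1.9
= 35.47 N/mm

35.47 N/mm


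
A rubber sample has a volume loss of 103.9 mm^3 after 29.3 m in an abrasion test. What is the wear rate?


Rate = volume_loss / distance
= 103.9 / 29.3
= 3.546 mm^3/m

3.546 mm^3/m


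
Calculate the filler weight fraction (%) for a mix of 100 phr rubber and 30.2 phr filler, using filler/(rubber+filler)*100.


Filler % = filler / (rubber + filler) * 100
= 30.2 / (100 + 30.2) * 100
= 30.2 / 130.2 * 100
= 23.2%

23.2%


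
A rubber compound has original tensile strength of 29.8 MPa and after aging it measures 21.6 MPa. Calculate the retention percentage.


Retention = aged / original * 100
= 21.6 / 29.8 * 100
= 72.5%

72.5%


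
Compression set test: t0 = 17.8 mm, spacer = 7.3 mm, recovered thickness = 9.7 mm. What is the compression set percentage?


CS = (t0 - recovered) / (t0 - ts) * 100
= (17.8 - 9.7) / (17.8 - 7.3) * 100
= 8.1 / 10.5 * 100
= 77.1%

77.1%


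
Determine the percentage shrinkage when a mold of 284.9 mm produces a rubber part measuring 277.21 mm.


Shrinkage = (mold - part) / mold * 100
= (284.9 - 277.21) / 284.9 * 100
= 7.69 / 284.9 * 100
= 2.7%

2.7%


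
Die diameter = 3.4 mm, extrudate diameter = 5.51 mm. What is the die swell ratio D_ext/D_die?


Die swell ratio = D_extrudate / D_die
= 5.51 / 3.4
= 1.621

Die swell = 1.621


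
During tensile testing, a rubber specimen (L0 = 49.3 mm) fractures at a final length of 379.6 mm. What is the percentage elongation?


Elongation = (Lf - L0) / L0 * 100
= (379.6 - 49.3) / 49.3 * 100
= 330.3 / 49.3 * 100
= 670.0%

670.0%


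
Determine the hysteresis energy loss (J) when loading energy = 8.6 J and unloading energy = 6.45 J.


Hysteresis loss = loading - unloading
= 8.6 - 6.45
= 2.15 J

2.15 J


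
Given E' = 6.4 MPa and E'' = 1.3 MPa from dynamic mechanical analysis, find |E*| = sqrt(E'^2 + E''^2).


|E*| = sqrt(E'^2 + E''^2)
= sqrt(6.4^2 + 1.3^2)
= sqrt(40.9600 + 1.6900)
= 6.531 MPa

6.531 MPa


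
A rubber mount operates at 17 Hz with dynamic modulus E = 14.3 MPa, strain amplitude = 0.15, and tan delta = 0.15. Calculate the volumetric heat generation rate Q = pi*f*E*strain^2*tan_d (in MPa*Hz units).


Q = pi * f * E * strain^2 * tan_d
= pi * 17 * 14.3 * 0.15^2 * 0.15
= pi * 17 * 14.3 * 0.0225 * 0.15
= 2.5776

Q = 2.5776


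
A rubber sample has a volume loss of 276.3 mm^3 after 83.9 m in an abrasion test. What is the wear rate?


Rate = volume_loss / distance
= 276.3 / 83.9
= 3.293 mm^3/m

3.293 mm^3/m


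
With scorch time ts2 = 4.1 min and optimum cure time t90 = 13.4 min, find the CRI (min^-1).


CRI = 100 / (t90 - ts2)
= 100 / (13.4 - 4.1)
= 100 / 9.3
= 10.75 min^-1

10.75 min^-1


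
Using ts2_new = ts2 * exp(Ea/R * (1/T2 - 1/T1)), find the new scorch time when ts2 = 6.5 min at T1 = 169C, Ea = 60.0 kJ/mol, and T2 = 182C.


Convert temperatures: T1 = 169 + 273.15 = 442.15 K, T2 = 182 + 273.15 = 455.15 K
ts2_new = 6.5 * exp(60000 / 8.314 * (1/455.15 - 1/442.15))
1/T2 - 1/T1 = -6.4598e-05
ts2_new = 4.08 min

4.08 min


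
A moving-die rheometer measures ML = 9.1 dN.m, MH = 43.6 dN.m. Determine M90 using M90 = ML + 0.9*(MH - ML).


M90 = ML + 0.9 * (MH - ML)
M90 = 9.1 + 0.9 * (43.6 - 9.1)
M90 = 9.1 + 0.9 * 34.5
M90 = 40.15 dN.m

40.15 dN.m


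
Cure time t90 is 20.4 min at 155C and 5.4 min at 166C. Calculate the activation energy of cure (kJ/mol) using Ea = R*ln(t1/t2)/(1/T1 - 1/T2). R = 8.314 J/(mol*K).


T1 = 428.15 K, T2 = 439.15 K
1/T1 - 1/T2 = 5.8504e-05
ln(t1/t2) = ln(20.4/5.4) = 1.3291
Ea = 8.314 * 1.3291 / 5.8504e-05 = 188884.1753 J/mol
Ea = 188.88 kJ/mol

188.88 kJ/mol


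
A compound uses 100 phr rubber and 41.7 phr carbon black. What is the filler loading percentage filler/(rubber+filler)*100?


Filler % = filler / (rubber + filler) * 100
= 41.7 / (100 + 41.7) * 100
= 41.7 / 141.7 * 100
= 29.43%

29.43%


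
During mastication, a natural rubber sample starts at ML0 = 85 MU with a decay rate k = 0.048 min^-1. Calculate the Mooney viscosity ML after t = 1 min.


ML = ML0 * exp(-k * t)
ML = 85 * exp(-0.048 * 1)
ML = 85 * 0.9531
ML = 81.02 MU

81.02 MU


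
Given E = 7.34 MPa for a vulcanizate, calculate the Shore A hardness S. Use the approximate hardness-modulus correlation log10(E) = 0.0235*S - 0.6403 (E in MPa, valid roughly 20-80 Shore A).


log10(E) = 0.0235*S - 0.6403  =>  S = (log10(E) + 0.6403) / 0.0235
log10(7.34) = 0.865696
S = (0.865696 + 0.6403) / 0.0235 = 1.505996 / 0.0235
S = 64.1

Shore A = 64.1


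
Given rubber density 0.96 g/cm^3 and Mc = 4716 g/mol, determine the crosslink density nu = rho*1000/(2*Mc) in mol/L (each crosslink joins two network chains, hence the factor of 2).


nu = rho * 1000 / (2 * Mc)
nu = 0.96 * 1000 / (2 * 4716)
nu = 960.0 / 9432
nu = 0.1018 mol/L

0.1018 mol/L


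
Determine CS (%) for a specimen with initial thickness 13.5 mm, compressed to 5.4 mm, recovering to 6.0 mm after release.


CS = (t0 - recovered) / (t0 - ts) * 100
= (13.5 - 6.0) / (13.5 - 5.4) * 100
= 7.5 / 8.1 * 100
= 92.6%

92.6%


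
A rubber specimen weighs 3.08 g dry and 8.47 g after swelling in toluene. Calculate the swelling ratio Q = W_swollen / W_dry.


Q = W_swollen / W_dry
Q = 8.47 / 3.08
Q = 2.75

Q = 2.75


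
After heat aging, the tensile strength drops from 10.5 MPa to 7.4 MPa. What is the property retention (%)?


Retention = aged / original * 100
= 7.4 / 10.5 * 100
= 70.5%

70.5%


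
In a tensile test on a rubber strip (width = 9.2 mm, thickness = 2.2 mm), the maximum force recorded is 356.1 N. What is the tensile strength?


Area = width * thickness = 9.2 * 2.2 = 20.24 mm^2
TS = force / area = 356.1 / 20.24 = 17.59 MPa

17.59 MPa


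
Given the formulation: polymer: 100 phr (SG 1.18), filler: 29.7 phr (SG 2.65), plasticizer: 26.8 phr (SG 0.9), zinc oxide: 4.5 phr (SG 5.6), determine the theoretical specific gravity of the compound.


Sum of weights = 161.0
Volume contributions:
  polymer: 100/1.18 = 84.7458
  filler: 29.7/2.65 = 11.2075
  plasticizer: 26.8/0.9 = 29.7778
  zinc oxide: 4.5/5.6 = 0.8036
Sum of volumes = 126.5347
SG = 161.0 / 126.5347 = 1.272

SG = 1.272


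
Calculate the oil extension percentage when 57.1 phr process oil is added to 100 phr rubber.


Oil % = oil / (100 + oil) * 100
= 57.1 / (100 + 57.1) * 100
= 57.1 / 157.1 * 100
= 36.35%

36.35%


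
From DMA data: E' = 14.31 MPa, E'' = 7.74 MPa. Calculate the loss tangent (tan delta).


tan delta = E'' / E'
= 7.74 / 14.31
= 0.5409

tan delta = 0.5409


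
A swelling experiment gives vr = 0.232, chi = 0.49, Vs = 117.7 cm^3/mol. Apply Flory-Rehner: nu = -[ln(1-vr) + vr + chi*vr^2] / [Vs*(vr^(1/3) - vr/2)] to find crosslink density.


ln(1 - vr) = ln(1 - 0.232) = -0.2640
Numerator = -((-0.2640) + 0.232 + 0.49 * 0.232^2) = 0.0056
Denominator = 117.7 * (0.232^(1/3) - 0.232/2) = 58.6691
nu = 0.0056 / 58.6691 = 9.5311e-05 mol/cm^3

9.5311e-05 mol/cm^3


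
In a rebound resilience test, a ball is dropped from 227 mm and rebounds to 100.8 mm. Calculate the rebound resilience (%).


Resilience = h_rebound / h_drop * 100
= 100.8 / 227 * 100
= 44.4%

44.4%


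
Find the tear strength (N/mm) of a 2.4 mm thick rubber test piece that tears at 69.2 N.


Tear strength = force / thickness
= 69.2 / 2.4
= 28.83 N/mm

28.83 N/mm


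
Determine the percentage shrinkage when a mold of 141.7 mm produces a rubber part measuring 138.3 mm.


Shrinkage = (mold - part) / mold * 100
= (141.7 - 138.3) / 141.7 * 100
= 3.4 / 141.7 * 100
= 2.4%

2.4%


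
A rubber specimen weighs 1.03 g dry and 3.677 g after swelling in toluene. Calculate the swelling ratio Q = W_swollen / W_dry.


Q = W_swollen / W_dry
Q = 3.677 / 1.03
Q = 3.57

Q = 3.57


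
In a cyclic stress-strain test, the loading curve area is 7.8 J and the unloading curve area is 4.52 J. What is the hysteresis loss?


Hysteresis loss = loading - unloading
= 7.8 - 4.52
= 3.28 J

3.28 J


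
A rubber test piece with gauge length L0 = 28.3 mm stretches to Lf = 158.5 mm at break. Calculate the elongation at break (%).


Elongation = (Lf - L0) / L0 * 100
= (158.5 - 28.3) / 28.3 * 100
= 130.2 / 28.3 * 100
= 460.1%

460.1%


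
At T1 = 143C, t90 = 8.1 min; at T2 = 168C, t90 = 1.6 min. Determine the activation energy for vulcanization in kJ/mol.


T1 = 416.15 K, T2 = 441.15 K
1/T1 - 1/T2 = 1.3618e-04
ln(t1/t2) = ln(8.1/1.6) = 1.6219
Ea = 8.314 * 1.6219 / 1.3618e-04 = 99019.2592 J/mol
Ea = 99.02 kJ/mol

99.02 kJ/mol


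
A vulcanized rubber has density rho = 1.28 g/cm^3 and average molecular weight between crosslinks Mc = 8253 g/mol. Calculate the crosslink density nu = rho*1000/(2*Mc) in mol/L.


nu = rho * 1000 / (2 * Mc)
nu = 1.28 * 1000 / (2 * 8253)
nu = 1280.0 / 16506
nu = 0.0775 mol/L

0.0775 mol/L


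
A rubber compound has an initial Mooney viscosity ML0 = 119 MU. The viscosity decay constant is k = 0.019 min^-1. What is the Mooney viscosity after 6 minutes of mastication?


ML = ML0 * exp(-k * t)
ML = 119 * exp(-0.019 * 6)
ML = 119 * 0.8923
ML = 106.18 MU

106.18 MU


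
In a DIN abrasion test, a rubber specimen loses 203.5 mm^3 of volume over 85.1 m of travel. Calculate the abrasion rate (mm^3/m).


Rate = volume_loss / distance
= 203.5 / 85.1
= 2.391 mm^3/m

2.391 mm^3/m


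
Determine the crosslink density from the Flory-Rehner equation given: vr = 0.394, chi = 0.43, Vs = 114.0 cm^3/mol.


ln(1 - vr) = ln(1 - 0.394) = -0.5009
Numerator = -((-0.5009) + 0.394 + 0.43 * 0.394^2) = 0.0401
Denominator = 114.0 * (0.394^(1/3) - 0.394/2) = 61.1158
nu = 0.0401 / 61.1158 = 6.5652e-04 mol/cm^3

6.5652e-04 mol/cm^3


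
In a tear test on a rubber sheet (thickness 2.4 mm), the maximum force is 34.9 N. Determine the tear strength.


Tear strength = force / thickness
= 34.9 / 2.4
= 14.54 N/mm

14.54 N/mm


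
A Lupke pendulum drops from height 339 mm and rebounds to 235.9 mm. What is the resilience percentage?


Resilience = h_rebound / h_drop * 100
= 235.9 / 339 * 100
= 69.6%

69.6%


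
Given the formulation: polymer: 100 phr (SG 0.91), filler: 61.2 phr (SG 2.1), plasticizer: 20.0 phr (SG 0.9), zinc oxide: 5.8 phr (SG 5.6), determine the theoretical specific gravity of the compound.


Sum of weights = 187.0
Volume contributions:
  polymer: 100/0.91 = 109.8901
  filler: 61.2/2.1 = 29.1429
  plasticizer: 20.0/0.9 = 22.2222
  zinc oxide: 5.8/5.6 = 1.0357
Sum of volumes = 162.2909
SG = 187.0 / 162.2909 = 1.152

SG = 1.152


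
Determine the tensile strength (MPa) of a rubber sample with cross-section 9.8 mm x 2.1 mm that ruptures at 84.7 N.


Area = width * thickness = 9.8 * 2.1 = 20.58 mm^2
TS = force / area = 84.7 / 20.58 = 4.12 MPa

4.12 MPa


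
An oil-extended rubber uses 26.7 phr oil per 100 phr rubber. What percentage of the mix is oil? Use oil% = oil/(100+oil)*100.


Oil % = oil / (100 + oil) * 100
= 26.7 / (100 + 26.7) * 100
= 26.7 / 126.7 * 100
= 21.07%

21.07%


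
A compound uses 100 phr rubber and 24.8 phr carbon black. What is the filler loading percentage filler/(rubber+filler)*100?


Filler % = filler / (rubber + filler) * 100
= 24.8 / (100 + 24.8) * 100
= 24.8 / 124.8 * 100
= 19.87%

19.87%


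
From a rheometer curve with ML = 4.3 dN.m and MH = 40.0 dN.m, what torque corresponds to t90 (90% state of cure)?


M90 = ML + 0.9 * (MH - ML)
M90 = 4.3 + 0.9 * (40.0 - 4.3)
M90 = 4.3 + 0.9 * 35.7
M90 = 36.43 dN.m

36.43 dN.m


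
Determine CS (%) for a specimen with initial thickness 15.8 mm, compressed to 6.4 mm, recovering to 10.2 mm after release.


CS = (t0 - recovered) / (t0 - ts) * 100
= (15.8 - 10.2) / (15.8 - 6.4) * 100
= 5.6 / 9.4 * 100
= 59.6%

59.6%


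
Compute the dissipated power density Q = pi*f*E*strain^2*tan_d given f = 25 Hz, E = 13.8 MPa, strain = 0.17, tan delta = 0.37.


Q = pi * f * E * strain^2 * tan_d
= pi * 25 * 13.8 * 0.17^2 * 0.37
= pi * 25 * 13.8 * 0.0289 * 0.37
= 11.5896

Q = 11.5896


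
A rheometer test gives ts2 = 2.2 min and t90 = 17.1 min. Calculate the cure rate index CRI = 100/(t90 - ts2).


CRI = 100 / (t90 - ts2)
= 100 / (17.1 - 2.2)
= 100 / 14.9
= 6.71 min^-1

6.71 min^-1


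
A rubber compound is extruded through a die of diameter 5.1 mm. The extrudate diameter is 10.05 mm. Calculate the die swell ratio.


Die swell ratio = D_extrudate / D_die
= 10.05 / 5.1
= 1.971

Die swell = 1.971


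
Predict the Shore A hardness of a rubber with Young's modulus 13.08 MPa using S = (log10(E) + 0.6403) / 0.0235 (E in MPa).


log10(E) = 0.0235*S - 0.6403  =>  S = (log10(E) + 0.6403) / 0.0235
log10(13.08) = 1.116608
S = (1.116608 + 0.6403) / 0.0235 = 1.756908 / 0.0235
S = 74.8

Shore A = 74.8


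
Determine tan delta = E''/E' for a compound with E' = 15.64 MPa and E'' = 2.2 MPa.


tan delta = E'' / E'
= 2.2 / 15.64
= 0.1407

tan delta = 0.1407


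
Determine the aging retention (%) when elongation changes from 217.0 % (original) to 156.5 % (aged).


Retention = aged / original * 100
= 156.5 / 217.0 * 100
= 72.1%

72.1%


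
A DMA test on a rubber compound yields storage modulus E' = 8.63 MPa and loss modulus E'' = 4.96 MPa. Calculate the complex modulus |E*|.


|E*| = sqrt(E'^2 + E''^2)
= sqrt(8.63^2 + 4.96^2)
= sqrt(74.4769 + 24.6016)
= 9.954 MPa

9.954 MPa


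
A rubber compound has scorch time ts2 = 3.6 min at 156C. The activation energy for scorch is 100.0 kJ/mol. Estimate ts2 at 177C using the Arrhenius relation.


Convert temperatures: T1 = 156 + 273.15 = 429.15 K, T2 = 177 + 273.15 = 450.15 K
ts2_new = 3.6 * exp(100000 / 8.314 * (1/450.15 - 1/429.15))
1/T2 - 1/T1 = -1.0871e-04
ts2_new = 0.97 min

0.97 min


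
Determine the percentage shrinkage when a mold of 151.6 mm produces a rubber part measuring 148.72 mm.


Shrinkage = (mold - part) / mold * 100
= (151.6 - 148.72) / 151.6 * 100
= 2.88 / 151.6 * 100
= 1.9%

1.9%


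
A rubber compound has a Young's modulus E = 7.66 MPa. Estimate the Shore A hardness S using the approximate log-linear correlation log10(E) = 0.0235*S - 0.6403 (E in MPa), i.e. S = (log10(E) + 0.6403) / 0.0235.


log10(E) = 0.0235*S - 0.6403  =>  S = (log10(E) + 0.6403) / 0.0235
log10(7.66) = 0.884229
S = (0.884229 + 0.6403) / 0.0235 = 1.524529 / 0.0235
S = 64.9

Shore A = 64.9


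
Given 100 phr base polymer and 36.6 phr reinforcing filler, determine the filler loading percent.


Filler % = filler / (rubber + filler) * 100
= 36.6 / (100 + 36.6) * 100
= 36.6 / 136.6 * 100
= 26.79%

26.79%


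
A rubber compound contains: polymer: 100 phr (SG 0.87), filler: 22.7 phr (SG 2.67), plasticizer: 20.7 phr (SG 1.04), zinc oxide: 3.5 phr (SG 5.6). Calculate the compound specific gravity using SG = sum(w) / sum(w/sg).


Sum of weights = 146.9
Volume contributions:
  polymer: 100/0.87 = 114.9425
  filler: 22.7/2.67 = 8.5019
  plasticizer: 20.7/1.04 = 19.9038
  zinc oxide: 3.5/5.6 = 0.6250
Sum of volumes = 143.9732
SG = 146.9 / 143.9732 = 1.02

SG = 1.02


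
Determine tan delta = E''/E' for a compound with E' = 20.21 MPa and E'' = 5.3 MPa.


tan delta = E'' / E'
= 5.3 / 20.21
= 0.2622

tan delta = 0.2622


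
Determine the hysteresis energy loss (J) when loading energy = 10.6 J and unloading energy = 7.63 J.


Hysteresis loss = loading - unloading
= 10.6 - 7.63
= 2.97 J

2.97 J


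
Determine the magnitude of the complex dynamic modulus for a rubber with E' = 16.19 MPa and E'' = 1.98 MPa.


|E*| = sqrt(E'^2 + E''^2)
= sqrt(16.19^2 + 1.98^2)
= sqrt(262.1161 + 3.9204)
= 16.311 MPa

16.311 MPa


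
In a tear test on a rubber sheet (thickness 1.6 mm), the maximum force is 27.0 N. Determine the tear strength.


Tear strength = force / thickness
= 27.0 / 1.6
= 16.88 N/mm

16.88 N/mm


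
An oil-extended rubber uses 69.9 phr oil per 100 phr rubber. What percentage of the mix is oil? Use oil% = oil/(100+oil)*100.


Oil % = oil / (100 + oil) * 100
= 69.9 / (100 + 69.9) * 100
= 69.9 / 169.9 * 100
= 41.14%

41.14%


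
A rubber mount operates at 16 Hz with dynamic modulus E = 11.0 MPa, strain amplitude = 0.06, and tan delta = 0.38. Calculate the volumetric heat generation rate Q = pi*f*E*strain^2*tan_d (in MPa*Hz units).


Q = pi * f * E * strain^2 * tan_d
= pi * 16 * 11.0 * 0.06^2 * 0.38
= pi * 16 * 11.0 * 0.0036 * 0.38
= 0.7564

Q = 0.7564


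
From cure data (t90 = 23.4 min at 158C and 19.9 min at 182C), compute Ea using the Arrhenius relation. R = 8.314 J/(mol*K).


T1 = 431.15 K, T2 = 455.15 K
1/T1 - 1/T2 = 1.2230e-04
ln(t1/t2) = ln(23.4/19.9) = 0.1620
Ea = 8.314 * 0.1620 / 1.2230e-04 = 11013.8815 J/mol
Ea = 11.01 kJ/mol

11.01 kJ/mol


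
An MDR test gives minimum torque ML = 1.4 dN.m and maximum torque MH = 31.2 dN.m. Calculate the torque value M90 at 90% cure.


M90 = ML + 0.9 * (MH - ML)
M90 = 1.4 + 0.9 * (31.2 - 1.4)
M90 = 1.4 + 0.9 * 29.8
M90 = 28.22 dN.m

28.22 dN.m


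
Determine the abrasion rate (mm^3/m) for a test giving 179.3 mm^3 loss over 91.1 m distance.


Rate = volume_loss / distance
= 179.3 / 91.1
= 1.968 mm^3/m

1.968 mm^3/m


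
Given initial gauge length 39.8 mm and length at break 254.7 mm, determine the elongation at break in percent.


Elongation = (Lf - L0) / L0 * 100
= (254.7 - 39.8) / 39.8 * 100
= 214.9 / 39.8 * 100
= 539.9%

539.9%


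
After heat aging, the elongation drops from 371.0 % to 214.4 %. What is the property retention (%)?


Retention = aged / original * 100
= 214.4 / 371.0 * 100
= 57.8%

57.8%


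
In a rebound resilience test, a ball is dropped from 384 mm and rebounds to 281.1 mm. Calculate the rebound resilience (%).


Resilience = h_rebound / h_drop * 100
= 281.1 / 384 * 100
= 73.2%

73.2%


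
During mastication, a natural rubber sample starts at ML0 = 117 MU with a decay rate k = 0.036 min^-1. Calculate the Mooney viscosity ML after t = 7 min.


ML = ML0 * exp(-k * t)
ML = 117 * exp(-0.036 * 7)
ML = 117 * 0.7772
ML = 90.94 MU

90.94 MU


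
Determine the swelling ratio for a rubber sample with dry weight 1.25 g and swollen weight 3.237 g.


Q = W_swollen / W_dry
Q = 3.237 / 1.25
Q = 2.59

Q = 2.59


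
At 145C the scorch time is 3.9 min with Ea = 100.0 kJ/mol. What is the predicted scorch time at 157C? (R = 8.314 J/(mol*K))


Convert temperatures: T1 = 145 + 273.15 = 418.15 K, T2 = 157 + 273.15 = 430.15 K
ts2_new = 3.9 * exp(100000 / 8.314 * (1/430.15 - 1/418.15))
1/T2 - 1/T1 = -6.6716e-05
ts2_new = 1.75 min

1.75 min


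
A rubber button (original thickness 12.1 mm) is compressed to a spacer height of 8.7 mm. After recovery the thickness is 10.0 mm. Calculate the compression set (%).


CS = (t0 - recovered) / (t0 - ts) * 100
= (12.1 - 10.0) / (12.1 - 8.7) * 100
= 2.1 / 3.4 * 100
= 61.8%

61.8%


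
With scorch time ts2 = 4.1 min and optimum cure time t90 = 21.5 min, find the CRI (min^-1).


CRI = 100 / (t90 - ts2)
= 100 / (21.5 - 4.1)
= 100 / 17.4
= 5.75 min^-1

5.75 min^-1


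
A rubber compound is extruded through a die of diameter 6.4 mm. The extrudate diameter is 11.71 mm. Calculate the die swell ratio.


Die swell ratio = D_extrudate / D_die
= 11.71 / 6.4
= 1.83

Die swell = 1.83


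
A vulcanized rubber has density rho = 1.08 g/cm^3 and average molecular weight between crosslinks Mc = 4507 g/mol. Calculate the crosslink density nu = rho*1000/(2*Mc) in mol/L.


nu = rho * 1000 / (2 * Mc)
nu = 1.08 * 1000 / (2 * 4507)
nu = 1080.0 / 9014
nu = 0.1198 mol/L

0.1198 mol/L


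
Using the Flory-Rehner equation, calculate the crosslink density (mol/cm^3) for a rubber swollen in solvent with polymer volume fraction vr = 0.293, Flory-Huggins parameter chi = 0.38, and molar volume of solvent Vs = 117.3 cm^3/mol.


ln(1 - vr) = ln(1 - 0.293) = -0.3467
Numerator = -((-0.3467) + 0.293 + 0.38 * 0.293^2) = 0.0211
Denominator = 117.3 * (0.293^(1/3) - 0.293/2) = 60.7245
nu = 0.0211 / 60.7245 = 3.4750e-04 mol/cm^3

3.4750e-04 mol/cm^3


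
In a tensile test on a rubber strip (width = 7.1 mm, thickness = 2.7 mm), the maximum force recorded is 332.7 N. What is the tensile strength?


Area = width * thickness = 7.1 * 2.7 = 19.17 mm^2
TS = force / area = 332.7 / 19.17 = 17.36 MPa

17.36 MPa


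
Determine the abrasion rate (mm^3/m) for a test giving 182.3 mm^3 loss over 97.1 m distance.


Rate = volume_loss / distance
= 182.3 / 97.1
= 1.877 mm^3/m

1.877 mm^3/m


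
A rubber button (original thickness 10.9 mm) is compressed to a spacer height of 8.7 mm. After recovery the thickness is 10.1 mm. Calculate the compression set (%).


CS = (t0 - recovered) / (t0 - ts) * 100
= (10.9 - 10.1) / (10.9 - 8.7) * 100
= 0.8 / 2.2 * 100
= 36.4%

36.4%


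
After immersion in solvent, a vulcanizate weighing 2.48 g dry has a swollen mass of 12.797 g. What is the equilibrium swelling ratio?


Q = W_swollen / W_dry
Q = 12.797 / 2.48
Q = 5.16

Q = 5.16


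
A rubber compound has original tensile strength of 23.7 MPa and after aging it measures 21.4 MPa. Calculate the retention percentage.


Retention = aged / original * 100
= 21.4 / 23.7 * 100
= 90.3%

90.3%


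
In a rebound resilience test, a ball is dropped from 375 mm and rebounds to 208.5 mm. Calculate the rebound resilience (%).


Resilience = h_rebound / h_drop * 100
= 208.5 / 375 * 100
= 55.6%

55.6%


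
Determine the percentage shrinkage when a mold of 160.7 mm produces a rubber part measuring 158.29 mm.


Shrinkage = (mold - part) / mold * 100
= (160.7 - 158.29) / 160.7 * 100
= 2.41 / 160.7 * 100
= 1.5%

1.5%


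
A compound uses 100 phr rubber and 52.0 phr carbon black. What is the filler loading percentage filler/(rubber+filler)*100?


Filler % = filler / (rubber + filler) * 100
= 52.0 / (100 + 52.0) * 100
= 52.0 / 152.0 * 100
= 34.21%

34.21%


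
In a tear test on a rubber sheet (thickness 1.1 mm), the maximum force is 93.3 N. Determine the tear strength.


Tear strength = force / thickness
= 93.3 / 1.1
= 84.82 N/mm

84.82 N/mm


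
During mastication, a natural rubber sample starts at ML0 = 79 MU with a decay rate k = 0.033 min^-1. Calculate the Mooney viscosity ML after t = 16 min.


ML = ML0 * exp(-k * t)
ML = 79 * exp(-0.033 * 16)
ML = 79 * 0.5898
ML = 46.59 MU

46.59 MU


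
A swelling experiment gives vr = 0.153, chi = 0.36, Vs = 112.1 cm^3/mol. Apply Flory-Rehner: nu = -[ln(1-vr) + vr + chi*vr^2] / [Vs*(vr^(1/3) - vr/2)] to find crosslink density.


ln(1 - vr) = ln(1 - 0.153) = -0.1661
Numerator = -((-0.1661) + 0.153 + 0.36 * 0.153^2) = 0.0046
Denominator = 112.1 * (0.153^(1/3) - 0.153/2) = 51.3808
nu = 0.0046 / 51.3808 = 9.0060e-05 mol/cm^3

9.0060e-05 mol/cm^3


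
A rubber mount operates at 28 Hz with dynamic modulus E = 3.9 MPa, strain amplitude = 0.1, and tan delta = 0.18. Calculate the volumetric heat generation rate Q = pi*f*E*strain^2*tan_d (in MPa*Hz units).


Q = pi * f * E * strain^2 * tan_d
= pi * 28 * 3.9 * 0.1^2 * 0.18
= pi * 28 * 3.9 * 0.0100 * 0.18
= 0.6175

Q = 0.6175


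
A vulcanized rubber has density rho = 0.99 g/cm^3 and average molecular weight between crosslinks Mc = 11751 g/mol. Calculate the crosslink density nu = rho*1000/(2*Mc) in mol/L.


nu = rho * 1000 / (2 * Mc)
nu = 0.99 * 1000 / (2 * 11751)
nu = 990.0 / 23502
nu = 0.0421 mol/L

0.0421 mol/L


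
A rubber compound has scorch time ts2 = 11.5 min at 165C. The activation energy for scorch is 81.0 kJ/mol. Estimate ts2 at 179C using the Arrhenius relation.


Convert temperatures: T1 = 165 + 273.15 = 438.15 K, T2 = 179 + 273.15 = 452.15 K
ts2_new = 11.5 * exp(81000 / 8.314 * (1/452.15 - 1/438.15))
1/T2 - 1/T1 = -7.0668e-05
ts2_new = 5.78 min

5.78 min


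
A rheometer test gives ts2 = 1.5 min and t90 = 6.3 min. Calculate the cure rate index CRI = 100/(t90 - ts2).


CRI = 100 / (t90 - ts2)
= 100 / (6.3 - 1.5)
= 100 / 4.8
= 20.83 min^-1

20.83 min^-1


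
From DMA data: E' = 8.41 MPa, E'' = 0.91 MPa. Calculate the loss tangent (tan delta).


tan delta = E'' / E'
= 0.91 / 8.41
= 0.1082

tan delta = 0.1082


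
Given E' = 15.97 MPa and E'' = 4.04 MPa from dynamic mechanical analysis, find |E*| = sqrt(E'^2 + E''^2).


|E*| = sqrt(E'^2 + E''^2)
= sqrt(15.97^2 + 4.04^2)
= sqrt(255.0409 + 16.3216)
= 16.473 MPa

16.473 MPa


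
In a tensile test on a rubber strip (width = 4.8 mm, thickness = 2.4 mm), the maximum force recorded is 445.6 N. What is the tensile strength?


Area = width * thickness = 4.8 * 2.4 = 11.52 mm^2
TS = force / area = 445.6 / 11.52 = 38.68 MPa

38.68 MPa


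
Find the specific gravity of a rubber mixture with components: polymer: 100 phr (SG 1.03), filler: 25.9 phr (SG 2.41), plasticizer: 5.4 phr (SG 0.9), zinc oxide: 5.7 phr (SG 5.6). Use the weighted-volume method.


Sum of weights = 137.0
Volume contributions:
  polymer: 100/1.03 = 97.0874
  filler: 25.9/2.41 = 10.7469
  plasticizer: 5.4/0.9 = 6.0000
  zinc oxide: 5.7/5.6 = 1.0179
Sum of volumes = 114.8521
SG = 137.0 / 114.8521 = 1.193

SG = 1.193


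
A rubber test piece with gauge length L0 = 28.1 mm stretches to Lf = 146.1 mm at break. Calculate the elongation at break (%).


Elongation = (Lf - L0) / L0 * 100
= (146.1 - 28.1) / 28.1 * 100
= 118.0 / 28.1 * 100
= 419.9%

419.9%


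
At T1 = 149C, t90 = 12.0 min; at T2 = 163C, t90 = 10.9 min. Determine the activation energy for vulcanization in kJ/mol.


T1 = 422.15 K, T2 = 436.15 K
1/T1 - 1/T2 = 7.6037e-05
ln(t1/t2) = ln(12.0/10.9) = 0.0961
Ea = 8.314 * 0.0961 / 7.6037e-05 = 10512.5049 J/mol
Ea = 10.51 kJ/mol

10.51 kJ/mol


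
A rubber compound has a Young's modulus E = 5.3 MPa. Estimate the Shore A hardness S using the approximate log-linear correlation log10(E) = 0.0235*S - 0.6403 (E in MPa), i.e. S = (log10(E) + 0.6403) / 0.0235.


log10(E) = 0.0235*S - 0.6403  =>  S = (log10(E) + 0.6403) / 0.0235
log10(5.3) = 0.724276
S = (0.724276 + 0.6403) / 0.0235 = 1.364576 / 0.0235
S = 58.1

Shore A = 58.1


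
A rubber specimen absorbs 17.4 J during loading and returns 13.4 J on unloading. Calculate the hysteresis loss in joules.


Hysteresis loss = loading - unloading
= 17.4 - 13.4
= 4.0 J

4.0 J
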